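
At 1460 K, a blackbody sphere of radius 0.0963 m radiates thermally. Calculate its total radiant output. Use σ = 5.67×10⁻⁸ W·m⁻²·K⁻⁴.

A = 4πr² = 4π × (0.0963)² = 0.117 m².
P = σAT⁴ = 5.67×10⁻⁸ × 0.117 × (1460)⁴ = 5.67×10⁻⁸ × 0.117 × 4.54×10^12.
P = 30000 W.

P ≈ 30000 W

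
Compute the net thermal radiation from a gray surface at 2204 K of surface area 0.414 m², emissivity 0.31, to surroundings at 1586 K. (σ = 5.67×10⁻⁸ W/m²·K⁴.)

Q ≈ 1.26×10^5 W

Q = εσA(T⁴ − T_s⁴). T⁴ − T_s⁴ = (2204)⁴ − (1586)⁴ = 2.36×10^13 − 6.33×10^12 = 1.73×10^13 K⁴.
Q = 0.31 × 5.67×10⁻⁸ × 0.414 × 1.73×10^13 = 1.26×10^5 W.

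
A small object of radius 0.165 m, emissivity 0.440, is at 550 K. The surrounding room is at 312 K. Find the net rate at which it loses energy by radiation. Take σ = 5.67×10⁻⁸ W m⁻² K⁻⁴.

A = 4πr² = 4π × (0.165)² = 0.342 m².
Q = εσA(T⁴ − T_s⁴). T⁴ − T_s⁴ = (550)⁴ − (312)⁴ = 9.15×10^10 − 9.48×10^9 = 8.20×10^10 K⁴.
Q = 0.440 × 5.67×10⁻⁸ × 0.342 × 8.20×10^10 = 700 W.

Q ≈ 700 W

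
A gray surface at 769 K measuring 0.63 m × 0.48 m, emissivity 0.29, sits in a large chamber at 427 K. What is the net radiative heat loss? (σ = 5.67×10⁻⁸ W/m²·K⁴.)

Q ≈ 1570 W

A = 0.63 × 0.48 = 0.302 m².
Q = εσA(T⁴ − T_s⁴). T⁴ − T_s⁴ = (769)⁴ − (427)⁴ = 3.50×10^11 − 3.32×10^10 = 3.16×10^11 K⁴.
Q = 0.29 × 5.67×10⁻⁸ × 0.302 × 3.16×10^11 = 1570 W.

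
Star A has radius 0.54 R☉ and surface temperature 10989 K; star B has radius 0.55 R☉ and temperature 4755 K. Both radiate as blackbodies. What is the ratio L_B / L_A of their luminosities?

L = 4πR²σT⁴ ∝ R²T⁴, so L_B/L_A = (0.55/0.54)² × (4755/10989)⁴ = 1.04 × 0.0351 = 0.0364.

L_B/L_A ≈ 0.0364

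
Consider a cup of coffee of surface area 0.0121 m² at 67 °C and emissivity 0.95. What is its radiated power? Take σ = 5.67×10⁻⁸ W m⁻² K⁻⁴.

67 °C = 340 K.
Stefan–Boltzmann: P = εσAT⁴ = 0.95 × 5.67×10⁻⁸ × 0.0121 × (340)⁴ = 0.95 × 5.67×10⁻⁸ × 0.0121 × 1.34×10^10.
P = 8.71 W.

P ≈ 8.71 W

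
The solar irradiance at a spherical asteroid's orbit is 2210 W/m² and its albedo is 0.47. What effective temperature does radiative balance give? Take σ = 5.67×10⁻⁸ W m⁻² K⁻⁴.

T ≈ 268 K

Power absorbed = (1−a)S·πR²; power emitted = 4πR²σT⁴. Equating and cancelling πR²:
T = ((1−a)S / 4σ)^(1/4) = (1170 / (4 × 5.67×10⁻⁸))^(1/4) = (5.16×10^9)^(1/4).
T = 268 K.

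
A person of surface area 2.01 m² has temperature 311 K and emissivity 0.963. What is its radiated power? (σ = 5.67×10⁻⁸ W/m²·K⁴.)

P ≈ 1030 W

Stefan–Boltzmann: P = εσAT⁴ = 0.963 × 5.67×10⁻⁸ × 2.01 × (311)⁴ = 0.963 × 5.67×10⁻⁸ × 2.01 × 9.35×10^9.
P = 1030 W.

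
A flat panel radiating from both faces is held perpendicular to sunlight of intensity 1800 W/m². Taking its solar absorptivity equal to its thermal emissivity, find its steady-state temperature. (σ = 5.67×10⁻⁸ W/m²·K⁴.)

Absorbed flux αS = emitted flux 2εσT⁴ per unit area; with α = ε this gives T = (S/2σ)^(1/4).
T = (1800 / (2 × 5.67×10⁻⁸))^(1/4) = (1.59×10^10)^(1/4).
T = 355 K.

T ≈ 355 K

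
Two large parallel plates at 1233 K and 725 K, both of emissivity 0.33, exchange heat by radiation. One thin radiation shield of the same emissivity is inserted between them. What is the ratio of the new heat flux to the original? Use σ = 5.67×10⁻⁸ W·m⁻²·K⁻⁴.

With N identical shields there are N+1 = 2 gaps in series, each with the same radiative resistance, so the flux falls to 1/(N+1) of its unshielded value.

ratio ≈ 0.500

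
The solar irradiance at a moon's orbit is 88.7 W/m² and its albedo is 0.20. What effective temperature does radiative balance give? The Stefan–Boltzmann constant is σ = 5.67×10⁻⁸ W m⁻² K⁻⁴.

Power absorbed = (1−a)S·πR²; power emitted = 4πR²σT⁴. Equating and cancelling πR²:
T = ((1−a)S / 4σ)^(1/4) = (71.0 / (4 × 5.67×10⁻⁸))^(1/4) = (3.13×10^8)^(1/4).
T = 133 K.

T ≈ 133 K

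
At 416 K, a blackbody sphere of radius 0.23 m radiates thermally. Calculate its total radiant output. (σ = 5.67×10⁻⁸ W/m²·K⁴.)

P ≈ 1130 W

A = 4πr² = 4π × (0.23)² = 0.665 m².
P = σAT⁴ = 5.67×10⁻⁸ × 0.665 × (416)⁴ = 5.67×10⁻⁸ × 0.665 × 2.99×10^10.
P = 1130 W.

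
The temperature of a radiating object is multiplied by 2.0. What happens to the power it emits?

factor ≈ 16.0

P ∝ T⁴, so the power scales as (2.0)⁴ = 16.0.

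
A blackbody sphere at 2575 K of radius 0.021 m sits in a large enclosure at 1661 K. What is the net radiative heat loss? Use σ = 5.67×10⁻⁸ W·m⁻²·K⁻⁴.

Q ≈ 11400 W

A = 4πr² = 4π × (0.021)² = 5.54×10^-3 m².
Q = σA(T⁴ − T_s⁴). T⁴ − T_s⁴ = (2575)⁴ − (1661)⁴ = 4.40×10^13 − 7.61×10^12 = 3.64×10^13 K⁴.
Q = 5.67×10⁻⁸ × 5.54×10^-3 × 3.64×10^13 = 11400 W.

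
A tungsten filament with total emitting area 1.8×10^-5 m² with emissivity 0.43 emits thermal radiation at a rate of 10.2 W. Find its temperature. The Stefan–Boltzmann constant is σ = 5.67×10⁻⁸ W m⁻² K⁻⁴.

From P = εσAT⁴, T = (P / εσA)^(1/4) = (10.2 / (0.43 × 5.67×10⁻⁸ × 1.80×10^-5))^(1/4).
T = (2.32×10^13)^(1/4) = 2200 K.

T ≈ 2200 K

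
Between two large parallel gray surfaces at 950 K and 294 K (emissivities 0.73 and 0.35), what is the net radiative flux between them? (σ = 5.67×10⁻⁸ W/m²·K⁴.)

For two large parallel gray plates, q = σ(T₁⁴ − T₂⁴) / (1/ε₁ + 1/ε₂ − 1).
1/ε₁ + 1/ε₂ − 1 = 1/0.73 + 1/0.35 − 1 = 3.227.
T₁⁴ − T₂⁴ = 8.15×10^11 − 7.47×10^9 = 8.07×10^11 K⁴.
q = 5.67×10⁻⁸ × 8.07×10^11 / 3.227 = 14200 W/m².

q ≈ 14200 W/m²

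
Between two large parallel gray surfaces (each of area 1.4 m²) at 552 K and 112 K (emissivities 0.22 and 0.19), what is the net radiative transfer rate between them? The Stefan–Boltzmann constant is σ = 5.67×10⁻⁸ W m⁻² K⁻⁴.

For two large parallel gray plates, q = σ(T₁⁴ − T₂⁴) / (1/ε₁ + 1/ε₂ − 1).
1/ε₁ + 1/ε₂ − 1 = 1/0.22 + 1/0.19 − 1 = 8.809.
T₁⁴ − T₂⁴ = 9.28×10^10 − 1.57×10^8 = 9.27×10^10 K⁴.
q = 5.67×10⁻⁸ × 9.27×10^10 / 8.809 = 597 W/m².
Q = q·A = 597 × 1.4 = 835 W.

Q ≈ 835 W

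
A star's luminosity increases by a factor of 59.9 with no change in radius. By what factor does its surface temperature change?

P ∝ T⁴ ⇒ T ∝ P^(1/4), so T scales by (59.9)^(1/4) = 2.78.

factor ≈ 2.78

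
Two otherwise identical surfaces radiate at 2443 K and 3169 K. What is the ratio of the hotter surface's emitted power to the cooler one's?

ratio ≈ 2.83

P ∝ T⁴, so the ratio is (3169/2443)⁴ = (1.297)⁴ = 2.83.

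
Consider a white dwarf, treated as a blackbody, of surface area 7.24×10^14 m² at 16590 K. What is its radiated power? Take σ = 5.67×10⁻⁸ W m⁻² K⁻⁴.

P ≈ 3.11×10^24 W

P = σAT⁴ = 5.67×10⁻⁸ × 7.24×10^14 × (16590)⁴ = 5.67×10⁻⁸ × 7.24×10^14 × 7.58×10^16.
P = 3.11×10^24 W.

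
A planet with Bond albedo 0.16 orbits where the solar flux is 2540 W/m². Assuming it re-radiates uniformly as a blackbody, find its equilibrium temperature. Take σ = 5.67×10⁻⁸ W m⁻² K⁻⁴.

T ≈ 311 K

Power absorbed = (1−a)S·πR²; power emitted = 4πR²σT⁴. Equating and cancelling πR²:
T = ((1−a)S / 4σ)^(1/4) = (2130 / (4 × 5.67×10⁻⁸))^(1/4) = (9.41×10^9)^(1/4).
T = 311 K.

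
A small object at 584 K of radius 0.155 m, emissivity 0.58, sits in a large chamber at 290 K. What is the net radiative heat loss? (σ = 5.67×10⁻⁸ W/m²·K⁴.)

Q ≈ 1080 W

A = 4πr² = 4π × (0.155)² = 0.302 m².
Q = εσA(T⁴ − T_s⁴). T⁴ − T_s⁴ = (584)⁴ − (290)⁴ = 1.16×10^11 − 7.07×10^9 = 1.09×10^11 K⁴.
Q = 0.58 × 5.67×10⁻⁸ × 0.302 × 1.09×10^11 = 1080 W.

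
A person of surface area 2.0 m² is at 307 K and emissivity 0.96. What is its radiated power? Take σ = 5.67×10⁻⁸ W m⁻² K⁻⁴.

P ≈ 967 W

Stefan–Boltzmann: P = εσAT⁴ = 0.96 × 5.67×10⁻⁸ × 2.00 × (307)⁴ = 0.96 × 5.67×10⁻⁸ × 2.00 × 8.88×10^9.
P = 967 W.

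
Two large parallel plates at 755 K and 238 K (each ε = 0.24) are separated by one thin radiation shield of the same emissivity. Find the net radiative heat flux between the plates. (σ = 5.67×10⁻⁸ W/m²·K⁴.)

Each of the 2 gaps contributes resistance (2/ε − 1) = 2/0.24 − 1 = 7.333; total = 14.67.
q = σ(T₁⁴ − T₂⁴) / 14.67 = 5.67×10⁻⁸ × 3.22×10^11 / 14.67 = 1240 W/m².

q ≈ 1240 W/m²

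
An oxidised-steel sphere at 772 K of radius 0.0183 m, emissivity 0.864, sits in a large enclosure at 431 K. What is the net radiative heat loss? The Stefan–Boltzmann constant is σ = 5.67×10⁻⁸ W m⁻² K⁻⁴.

Q ≈ 66.1 W

A = 4πr² = 4π × (0.0183)² = 4.21×10^-3 m².
Q = εσA(T⁴ − T_s⁴). T⁴ − T_s⁴ = (772)⁴ − (431)⁴ = 3.55×10^11 − 3.45×10^10 = 3.21×10^11 K⁴.
Q = 0.864 × 5.67×10⁻⁸ × 4.21×10^-3 × 3.21×10^11 = 66.1 W.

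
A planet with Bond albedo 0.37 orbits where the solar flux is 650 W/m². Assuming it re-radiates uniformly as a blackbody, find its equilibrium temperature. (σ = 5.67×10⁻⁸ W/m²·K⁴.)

Power absorbed = (1−a)S·πR²; power emitted = 4πR²σT⁴. Equating and cancelling πR²:
T = ((1−a)S / 4σ)^(1/4) = (410 / (4 × 5.67×10⁻⁸))^(1/4) = (1.81×10^9)^(1/4).
T = 206 K.

T ≈ 206 K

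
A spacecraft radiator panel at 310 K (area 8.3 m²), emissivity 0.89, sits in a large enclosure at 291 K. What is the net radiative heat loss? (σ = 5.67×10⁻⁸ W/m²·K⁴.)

Q = εσA(T⁴ − T_s⁴). T⁴ − T_s⁴ = (310)⁴ − (291)⁴ = 9.24×10^9 − 7.17×10^9 = 2.06×10^9 K⁴.
Q = 0.89 × 5.67×10⁻⁸ × 8.30 × 2.06×10^9 = 865 W.

Q ≈ 865 W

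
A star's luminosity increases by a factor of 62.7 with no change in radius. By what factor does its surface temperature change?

factor ≈ 2.81

P ∝ T⁴ ⇒ T ∝ P^(1/4), so T scales by (62.7)^(1/4) = 2.81.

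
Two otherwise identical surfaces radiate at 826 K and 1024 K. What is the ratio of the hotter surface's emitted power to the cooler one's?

P ∝ T⁴, so the ratio is (1024/826)⁴ = (1.240)⁴ = 2.36.

ratio ≈ 2.36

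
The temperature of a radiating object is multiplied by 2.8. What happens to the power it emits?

factor ≈ 61.5

P ∝ T⁴, so the power scales as (2.8)⁴ = 61.5.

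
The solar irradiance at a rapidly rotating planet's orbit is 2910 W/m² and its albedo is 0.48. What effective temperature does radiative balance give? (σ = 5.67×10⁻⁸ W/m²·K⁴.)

T ≈ 286 K

Power absorbed = (1−a)S·πR²; power emitted = 4πR²σT⁴. Equating and cancelling πR²:
T = ((1−a)S / 4σ)^(1/4) = (1510 / (4 × 5.67×10⁻⁸))^(1/4) = (6.67×10^9)^(1/4).
T = 286 K.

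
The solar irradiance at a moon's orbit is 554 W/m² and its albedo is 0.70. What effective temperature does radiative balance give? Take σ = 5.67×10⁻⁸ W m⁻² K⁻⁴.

T ≈ 165 K

Power absorbed = (1−a)S·πR²; power emitted = 4πR²σT⁴. Equating and cancelling πR²:
T = ((1−a)S / 4σ)^(1/4) = (166 / (4 × 5.67×10⁻⁸))^(1/4) = (7.33×10^8)^(1/4).
T = 165 K.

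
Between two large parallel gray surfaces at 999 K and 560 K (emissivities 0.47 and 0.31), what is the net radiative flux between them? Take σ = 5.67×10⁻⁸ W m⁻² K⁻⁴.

For two large parallel gray plates, q = σ(T₁⁴ − T₂⁴) / (1/ε₁ + 1/ε₂ − 1).
1/ε₁ + 1/ε₂ − 1 = 1/0.47 + 1/0.31 − 1 = 4.353.
T₁⁴ − T₂⁴ = 9.96×10^11 − 9.83×10^10 = 8.98×10^11 K⁴.
q = 5.67×10⁻⁸ × 8.98×10^11 / 4.353 = 11700 W/m².

q ≈ 11700 W/m²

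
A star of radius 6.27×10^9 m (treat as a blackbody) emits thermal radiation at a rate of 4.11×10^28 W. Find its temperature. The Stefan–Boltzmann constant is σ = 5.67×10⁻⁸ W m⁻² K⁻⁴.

A = 4πr² = 4π × (6.27×10^9)² = 4.94×10^20 m².
From P = σAT⁴, T = (P / σA)^(1/4) = (4.11×10^28 / (5.67×10⁻⁸ × 4.94×10^20))^(1/4).
T = (1.47×10^15)^(1/4) = 6190 K.

T ≈ 6190 K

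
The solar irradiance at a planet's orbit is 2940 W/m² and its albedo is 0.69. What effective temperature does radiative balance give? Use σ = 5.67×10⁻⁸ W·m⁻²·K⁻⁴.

T ≈ 252 K

Power absorbed = (1−a)S·πR²; power emitted = 4πR²σT⁴. Equating and cancelling πR²:
T = ((1−a)S / 4σ)^(1/4) = (911 / (4 × 5.67×10⁻⁸))^(1/4) = (4.02×10^9)^(1/4).
T = 252 K.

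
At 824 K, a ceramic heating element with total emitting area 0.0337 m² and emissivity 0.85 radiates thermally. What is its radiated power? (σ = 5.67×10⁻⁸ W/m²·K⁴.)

Stefan–Boltzmann: P = εσAT⁴ = 0.85 × 5.67×10⁻⁸ × 0.0337 × (824)⁴ = 0.85 × 5.67×10⁻⁸ × 0.0337 × 4.61×10^11.
P = 749 W.

P ≈ 749 W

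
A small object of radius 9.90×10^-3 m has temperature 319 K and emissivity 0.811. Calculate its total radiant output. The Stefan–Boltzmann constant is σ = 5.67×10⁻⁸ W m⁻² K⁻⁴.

P ≈ 0.586 W

A = 4πr² = 4π × (9.90×10^-3)² = 1.23×10^-3 m².
Stefan–Boltzmann: P = εσAT⁴ = 0.811 × 5.67×10⁻⁸ × 1.23×10^-3 × (319)⁴ = 0.811 × 5.67×10⁻⁸ × 1.23×10^-3 × 1.04×10^10.
P = 0.586 W.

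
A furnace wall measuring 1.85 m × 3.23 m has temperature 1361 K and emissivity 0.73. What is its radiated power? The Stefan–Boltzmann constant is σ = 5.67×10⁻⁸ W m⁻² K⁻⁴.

A = 1.85 × 3.23 = 5.98 m².
P = εσAT⁴ = 0.73 × 5.67×10⁻⁸ × 5.98 × (1361)⁴ = 0.73 × 5.67×10⁻⁸ × 5.98 × 3.43×10^12.
P = 8.49×10^5 W.

P ≈ 8.49×10^5 W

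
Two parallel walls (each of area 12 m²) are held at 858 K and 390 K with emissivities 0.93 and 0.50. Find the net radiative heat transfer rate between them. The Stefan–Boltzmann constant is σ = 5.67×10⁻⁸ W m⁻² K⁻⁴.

For two large parallel gray plates, q = σ(T₁⁴ − T₂⁴) / (1/ε₁ + 1/ε₂ − 1).
1/ε₁ + 1/ε₂ − 1 = 1/0.93 + 1/0.50 − 1 = 2.075.
T₁⁴ − T₂⁴ = 5.42×10^11 − 2.31×10^10 = 5.19×10^11 K⁴.
q = 5.67×10⁻⁸ × 5.19×10^11 / 2.075 = 14200 W/m².
Q = q·A = 14200 × 12 = 1.70×10^5 W.

Q ≈ 1.70×10^5 W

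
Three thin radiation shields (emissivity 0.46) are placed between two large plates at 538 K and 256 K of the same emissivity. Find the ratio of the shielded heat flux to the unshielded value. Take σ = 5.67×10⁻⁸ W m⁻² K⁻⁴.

ratio ≈ 0.250

With N identical shields there are N+1 = 4 gaps in series, each with the same radiative resistance, so the flux falls to 1/(N+1) of its unshielded value.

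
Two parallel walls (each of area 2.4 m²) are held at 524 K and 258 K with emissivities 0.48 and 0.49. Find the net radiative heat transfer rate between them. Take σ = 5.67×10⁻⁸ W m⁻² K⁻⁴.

For two large parallel gray plates, q = σ(T₁⁴ − T₂⁴) / (1/ε₁ + 1/ε₂ − 1).
1/ε₁ + 1/ε₂ − 1 = 1/0.48 + 1/0.49 − 1 = 3.124.
T₁⁴ − T₂⁴ = 7.54×10^10 − 4.43×10^9 = 7.10×10^10 K⁴.
q = 5.67×10⁻⁸ × 7.10×10^10 / 3.124 = 1290 W/m².
Q = q·A = 1290 × 2.4 = 3090 W.

Q ≈ 3090 W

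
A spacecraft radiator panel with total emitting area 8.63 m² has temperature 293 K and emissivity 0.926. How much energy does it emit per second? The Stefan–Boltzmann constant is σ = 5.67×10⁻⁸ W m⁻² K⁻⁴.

P = εσAT⁴ = 0.926 × 5.67×10⁻⁸ × 8.63 × (293)⁴ = 0.926 × 5.67×10⁻⁸ × 8.63 × 7.37×10^9.
P = 3340 W.

P ≈ 3340 W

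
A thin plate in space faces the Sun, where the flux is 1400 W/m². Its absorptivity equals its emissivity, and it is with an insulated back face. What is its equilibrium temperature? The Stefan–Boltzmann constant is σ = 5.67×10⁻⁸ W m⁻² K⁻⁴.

T ≈ 396 K

Absorbed flux αS = emitted flux εσT⁴ (one radiating face); with α = ε, T = (S/σ)^(1/4).
T = (1400 / 5.67×10⁻⁸)^(1/4) = (2.47×10^10)^(1/4).
T = 396 K.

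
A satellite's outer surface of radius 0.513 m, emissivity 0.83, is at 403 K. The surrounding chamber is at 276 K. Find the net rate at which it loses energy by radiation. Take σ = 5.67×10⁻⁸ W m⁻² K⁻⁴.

Q ≈ 3200 W

A = 4πr² = 4π × (0.513)² = 3.31 m².
Q = εσA(T⁴ − T_s⁴). T⁴ − T_s⁴ = (403)⁴ − (276)⁴ = 2.64×10^10 − 5.80×10^9 = 2.06×10^10 K⁴.
Q = 0.83 × 5.67×10⁻⁸ × 3.31 × 2.06×10^10 = 3200 W.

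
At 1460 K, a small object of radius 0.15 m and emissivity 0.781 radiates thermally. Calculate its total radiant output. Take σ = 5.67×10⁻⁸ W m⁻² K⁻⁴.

A = 4πr² = 4π × (0.15)² = 0.283 m².
Stefan–Boltzmann: P = εσAT⁴ = 0.781 × 5.67×10⁻⁸ × 0.283 × (1460)⁴ = 0.781 × 5.67×10⁻⁸ × 0.283 × 4.54×10^12.
P = 56900 W.

P ≈ 56900 W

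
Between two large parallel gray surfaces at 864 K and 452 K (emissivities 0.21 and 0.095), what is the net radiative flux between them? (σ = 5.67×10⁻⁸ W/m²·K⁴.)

q ≈ 2050 W/m²

For two large parallel gray plates, q = σ(T₁⁴ − T₂⁴) / (1/ε₁ + 1/ε₂ − 1).
1/ε₁ + 1/ε₂ − 1 = 1/0.21 + 1/0.095 − 1 = 14.29.
T₁⁴ − T₂⁴ = 5.57×10^11 − 4.17×10^10 = 5.16×10^11 K⁴.
q = 5.67×10⁻⁸ × 5.16×10^11 / 14.29 = 2050 W/m².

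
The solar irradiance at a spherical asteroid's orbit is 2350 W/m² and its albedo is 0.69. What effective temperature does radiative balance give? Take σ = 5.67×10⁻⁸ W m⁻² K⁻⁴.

Power absorbed = (1−a)S·πR²; power emitted = 4πR²σT⁴. Equating and cancelling πR²:
T = ((1−a)S / 4σ)^(1/4) = (729 / (4 × 5.67×10⁻⁸))^(1/4) = (3.21×10^9)^(1/4).
T = 238 K.

T ≈ 238 K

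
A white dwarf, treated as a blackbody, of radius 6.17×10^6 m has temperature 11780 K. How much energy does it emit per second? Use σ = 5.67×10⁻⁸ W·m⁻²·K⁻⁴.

P ≈ 5.22×10^23 W

A = 4πr² = 4π × (6.17×10^6)² = 4.78×10^14 m².
P = σAT⁴ = 5.67×10⁻⁸ × 4.78×10^14 × (11780)⁴ = 5.67×10⁻⁸ × 4.78×10^14 × 1.93×10^16.
P = 5.22×10^23 W.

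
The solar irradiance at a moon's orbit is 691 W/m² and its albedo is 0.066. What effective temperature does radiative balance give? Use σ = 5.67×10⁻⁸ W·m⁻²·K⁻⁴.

Power absorbed = (1−a)S·πR²; power emitted = 4πR²σT⁴. Equating and cancelling πR²:
T = ((1−a)S / 4σ)^(1/4) = (645 / (4 × 5.67×10⁻⁸))^(1/4) = (2.85×10^9)^(1/4).
T = 231 K.

T ≈ 231 K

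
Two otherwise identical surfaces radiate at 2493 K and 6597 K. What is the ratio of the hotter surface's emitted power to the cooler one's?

ratio ≈ 49.0

P ∝ T⁴, so the ratio is (6597/2493)⁴ = (2.646)⁴ = 49.0.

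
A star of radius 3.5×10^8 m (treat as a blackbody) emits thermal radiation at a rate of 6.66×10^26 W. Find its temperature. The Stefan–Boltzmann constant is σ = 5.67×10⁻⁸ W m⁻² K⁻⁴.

T ≈ 9350 K

A = 4πr² = 4π × (3.5×10^8)² = 1.54×10^18 m².
From P = σAT⁴, T = (P / σA)^(1/4) = (6.66×10^26 / (5.67×10⁻⁸ × 1.54×10^18))^(1/4).
T = (7.63×10^15)^(1/4) = 9350 K.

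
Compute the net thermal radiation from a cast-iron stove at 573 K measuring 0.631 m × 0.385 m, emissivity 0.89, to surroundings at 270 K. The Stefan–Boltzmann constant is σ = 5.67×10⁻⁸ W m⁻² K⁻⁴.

A = 0.631 × 0.385 = 0.243 m².
Q = εσA(T⁴ − T_s⁴). T⁴ − T_s⁴ = (573)⁴ − (270)⁴ = 1.08×10^11 − 5.31×10^9 = 1.02×10^11 K⁴.
Q = 0.89 × 5.67×10⁻⁸ × 0.243 × 1.02×10^11 = 1260 W.

Q ≈ 1260 W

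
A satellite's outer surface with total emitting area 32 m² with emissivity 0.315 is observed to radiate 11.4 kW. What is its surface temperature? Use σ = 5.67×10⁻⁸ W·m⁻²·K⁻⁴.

T ≈ 376 K

From P = εσAT⁴, T = (P / εσA)^(1/4) = (11400 / (0.315 × 5.67×10⁻⁸ × 32.0))^(1/4).
T = (1.99×10^10)^(1/4) = 376 K.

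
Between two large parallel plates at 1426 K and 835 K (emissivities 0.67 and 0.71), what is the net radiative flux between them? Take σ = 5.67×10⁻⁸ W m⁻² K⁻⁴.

q ≈ 1.09×10^5 W/m²

For two large parallel gray plates, q = σ(T₁⁴ − T₂⁴) / (1/ε₁ + 1/ε₂ − 1).
1/ε₁ + 1/ε₂ − 1 = 1/0.67 + 1/0.71 − 1 = 1.901.
T₁⁴ − T₂⁴ = 4.14×10^12 − 4.86×10^11 = 3.65×10^12 K⁴.
q = 5.67×10⁻⁸ × 3.65×10^12 / 1.901 = 1.09×10^5 W/m².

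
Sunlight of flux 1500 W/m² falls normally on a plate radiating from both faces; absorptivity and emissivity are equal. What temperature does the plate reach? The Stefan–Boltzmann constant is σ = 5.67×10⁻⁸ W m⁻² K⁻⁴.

Absorbed flux αS = emitted flux 2εσT⁴ per unit area; with α = ε this gives T = (S/2σ)^(1/4).
T = (1500 / (2 × 5.67×10⁻⁸))^(1/4) = (1.32×10^10)^(1/4).
T = 339 K.

T ≈ 339 K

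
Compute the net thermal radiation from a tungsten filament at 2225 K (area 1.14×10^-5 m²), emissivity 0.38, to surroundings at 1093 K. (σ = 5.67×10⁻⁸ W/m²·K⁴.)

Q = εσA(T⁴ − T_s⁴). T⁴ − T_s⁴ = (2225)⁴ − (1093)⁴ = 2.45×10^13 − 1.43×10^12 = 2.31×10^13 K⁴.
Q = 0.38 × 5.67×10⁻⁸ × 1.14×10^-5 × 2.31×10^13 = 5.67 W.

Q ≈ 5.67 W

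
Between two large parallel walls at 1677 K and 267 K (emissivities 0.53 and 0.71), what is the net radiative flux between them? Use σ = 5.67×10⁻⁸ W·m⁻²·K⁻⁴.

For two large parallel gray plates, q = σ(T₁⁴ − T₂⁴) / (1/ε₁ + 1/ε₂ − 1).
1/ε₁ + 1/ε₂ − 1 = 1/0.53 + 1/0.71 − 1 = 2.295.
T₁⁴ − T₂⁴ = 7.91×10^12 − 5.08×10^9 = 7.90×10^12 K⁴.
q = 5.67×10⁻⁸ × 7.90×10^12 / 2.295 = 1.95×10^5 W/m².

q ≈ 1.95×10^5 W/m²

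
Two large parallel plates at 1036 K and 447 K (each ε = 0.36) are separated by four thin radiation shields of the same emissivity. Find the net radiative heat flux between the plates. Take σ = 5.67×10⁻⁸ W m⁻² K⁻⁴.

q ≈ 2770 W/m²

Each of the 5 gaps contributes resistance (2/ε − 1) = 2/0.36 − 1 = 4.556; total = 22.78.
q = σ(T₁⁴ − T₂⁴) / 22.78 = 5.67×10⁻⁸ × 1.11×10^12 / 22.78 = 2770 W/m².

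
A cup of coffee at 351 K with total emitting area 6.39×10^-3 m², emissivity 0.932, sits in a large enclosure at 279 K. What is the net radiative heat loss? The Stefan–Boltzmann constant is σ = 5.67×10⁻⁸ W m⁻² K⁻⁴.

Q = εσA(T⁴ − T_s⁴). T⁴ − T_s⁴ = (351)⁴ − (279)⁴ = 1.52×10^10 − 6.06×10^9 = 9.12×10^9 K⁴.
Q = 0.932 × 5.67×10⁻⁸ × 6.39×10^-3 × 9.12×10^9 = 3.08 W.

Q ≈ 3.08 W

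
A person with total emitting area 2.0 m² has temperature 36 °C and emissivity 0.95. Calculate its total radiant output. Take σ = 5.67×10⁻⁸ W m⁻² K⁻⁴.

P ≈ 982 W

36 °C = 309 K.
Stefan–Boltzmann: P = εσAT⁴ = 0.95 × 5.67×10⁻⁸ × 2.00 × (309)⁴ = 0.95 × 5.67×10⁻⁸ × 2.00 × 9.12×10^9.
P = 982 W.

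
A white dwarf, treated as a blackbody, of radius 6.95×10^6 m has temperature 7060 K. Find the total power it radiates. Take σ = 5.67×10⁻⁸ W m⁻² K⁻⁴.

A = 4πr² = 4π × (6.95×10^6)² = 6.07×10^14 m².
P = σAT⁴ = 5.67×10⁻⁸ × 6.07×10^14 × (7060)⁴ = 5.67×10⁻⁸ × 6.07×10^14 × 2.48×10^15.
P = 8.55×10^22 W.

P ≈ 8.55×10^22 W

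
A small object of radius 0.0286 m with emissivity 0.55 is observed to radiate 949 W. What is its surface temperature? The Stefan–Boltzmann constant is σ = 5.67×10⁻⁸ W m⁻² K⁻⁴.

T ≈ 1310 K

A = 4πr² = 4π × (0.0286)² = 0.0103 m².
From P = εσAT⁴, T = (P / εσA)^(1/4) = (949 / (0.55 × 5.67×10⁻⁸ × 0.0103))^(1/4).
T = (2.96×10^12)^(1/4) = 1310 K.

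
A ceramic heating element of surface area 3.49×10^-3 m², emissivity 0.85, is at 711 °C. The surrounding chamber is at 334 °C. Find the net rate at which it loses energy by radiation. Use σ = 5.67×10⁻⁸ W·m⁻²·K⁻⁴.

Convert: 711 °C = 984 K; 334 °C = 607 K.
Q = εσA(T⁴ − T_s⁴). T⁴ − T_s⁴ = (984)⁴ − (607)⁴ = 9.38×10^11 − 1.36×10^11 = 8.02×10^11 K⁴.
Q = 0.85 × 5.67×10⁻⁸ × 3.49×10^-3 × 8.02×10^11 = 135 W.

Q ≈ 135 W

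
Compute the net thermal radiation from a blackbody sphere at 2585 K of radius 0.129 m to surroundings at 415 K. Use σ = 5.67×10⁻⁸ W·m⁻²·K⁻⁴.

Q ≈ 5.29×10^5 W

A = 4πr² = 4π × (0.129)² = 0.209 m².
Q = σA(T⁴ − T_s⁴). T⁴ − T_s⁴ = (2585)⁴ − (415)⁴ = 4.47×10^13 − 2.97×10^10 = 4.46×10^13 K⁴.
Q = 5.67×10⁻⁸ × 0.209 × 4.46×10^13 = 5.29×10^5 W.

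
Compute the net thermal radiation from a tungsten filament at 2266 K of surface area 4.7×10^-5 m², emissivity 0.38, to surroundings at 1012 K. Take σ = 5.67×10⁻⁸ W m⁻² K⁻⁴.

Q ≈ 25.6 W

Q = εσA(T⁴ − T_s⁴). T⁴ − T_s⁴ = (2266)⁴ − (1012)⁴ = 2.64×10^13 − 1.05×10^12 = 2.53×10^13 K⁴.
Q = 0.38 × 5.67×10⁻⁸ × 4.70×10^-5 × 2.53×10^13 = 25.6 W.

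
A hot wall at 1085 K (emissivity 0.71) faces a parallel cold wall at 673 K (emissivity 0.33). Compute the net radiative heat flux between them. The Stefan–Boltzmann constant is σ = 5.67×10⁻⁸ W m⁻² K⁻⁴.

For two large parallel gray plates, q = σ(T₁⁴ − T₂⁴) / (1/ε₁ + 1/ε₂ − 1).
1/ε₁ + 1/ε₂ − 1 = 1/0.71 + 1/0.33 − 1 = 3.439.
T₁⁴ − T₂⁴ = 1.39×10^12 − 2.05×10^11 = 1.18×10^12 K⁴.
q = 5.67×10⁻⁸ × 1.18×10^12 / 3.439 = 19500 W/m².

q ≈ 19500 W/m²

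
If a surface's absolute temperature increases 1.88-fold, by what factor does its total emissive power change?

factor ≈ 12.5

P ∝ T⁴, so the power scales as (1.88)⁴ = 12.5.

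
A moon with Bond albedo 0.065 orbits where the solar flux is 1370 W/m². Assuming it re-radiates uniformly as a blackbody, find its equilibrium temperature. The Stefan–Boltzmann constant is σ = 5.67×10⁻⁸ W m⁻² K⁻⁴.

Power absorbed = (1−a)S·πR²; power emitted = 4πR²σT⁴. Equating and cancelling πR²:
T = ((1−a)S / 4σ)^(1/4) = (1280 / (4 × 5.67×10⁻⁸))^(1/4) = (5.65×10^9)^(1/4).
T = 274 K.

T ≈ 274 K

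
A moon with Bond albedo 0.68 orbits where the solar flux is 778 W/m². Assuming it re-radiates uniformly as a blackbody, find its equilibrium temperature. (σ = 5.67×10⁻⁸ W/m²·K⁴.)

Power absorbed = (1−a)S·πR²; power emitted = 4πR²σT⁴. Equating and cancelling πR²:
T = ((1−a)S / 4σ)^(1/4) = (249 / (4 × 5.67×10⁻⁸))^(1/4) = (1.10×10^9)^(1/4).
T = 182 K.

T ≈ 182 K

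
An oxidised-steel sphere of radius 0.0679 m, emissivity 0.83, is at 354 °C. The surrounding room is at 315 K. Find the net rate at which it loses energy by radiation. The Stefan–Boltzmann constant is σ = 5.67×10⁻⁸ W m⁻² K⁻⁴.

A = 4πr² = 4π × (0.0679)² = 0.0579 m².
Convert: 354 °C = 627 K.
Q = εσA(T⁴ − T_s⁴). T⁴ − T_s⁴ = (627)⁴ − (315)⁴ = 1.55×10^11 − 9.85×10^9 = 1.45×10^11 K⁴.
Q = 0.83 × 5.67×10⁻⁸ × 0.0579 × 1.45×10^11 = 395 W.

Q ≈ 395 W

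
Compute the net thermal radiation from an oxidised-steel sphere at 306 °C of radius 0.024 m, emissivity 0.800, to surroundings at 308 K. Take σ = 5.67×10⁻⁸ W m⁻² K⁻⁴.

A = 4πr² = 4π × (0.024)² = 7.24×10^-3 m².
Convert: 306 °C = 579 K.
Q = εσA(T⁴ − T_s⁴). T⁴ − T_s⁴ = (579)⁴ − (308)⁴ = 1.12×10^11 − 9.00×10^9 = 1.03×10^11 K⁴.
Q = 0.800 × 5.67×10⁻⁸ × 7.24×10^-3 × 1.03×10^11 = 33.9 W.

Q ≈ 33.9 W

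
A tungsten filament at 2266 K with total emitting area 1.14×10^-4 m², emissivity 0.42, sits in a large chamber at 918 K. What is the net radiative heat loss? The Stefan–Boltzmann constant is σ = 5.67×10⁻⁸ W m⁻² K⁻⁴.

Q ≈ 69.6 W

Q = εσA(T⁴ − T_s⁴). T⁴ − T_s⁴ = (2266)⁴ − (918)⁴ = 2.64×10^13 − 7.10×10^11 = 2.57×10^13 K⁴.
Q = 0.42 × 5.67×10⁻⁸ × 1.14×10^-4 × 2.57×10^13 = 69.6 W.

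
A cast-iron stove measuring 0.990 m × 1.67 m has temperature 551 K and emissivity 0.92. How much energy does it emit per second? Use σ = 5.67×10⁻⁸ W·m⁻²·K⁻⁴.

A = 0.990 × 1.67 = 1.65 m².
Stefan–Boltzmann: P = εσAT⁴ = 0.92 × 5.67×10⁻⁸ × 1.65 × (551)⁴ = 0.92 × 5.67×10⁻⁸ × 1.65 × 9.22×10^10.
P = 7950 W.

P ≈ 7950 W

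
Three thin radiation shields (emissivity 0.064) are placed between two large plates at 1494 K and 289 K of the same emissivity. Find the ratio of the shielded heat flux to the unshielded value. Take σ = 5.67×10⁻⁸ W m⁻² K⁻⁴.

With N identical shields there are N+1 = 4 gaps in series, each with the same radiative resistance, so the flux falls to 1/(N+1) of its unshielded value.

ratio ≈ 0.250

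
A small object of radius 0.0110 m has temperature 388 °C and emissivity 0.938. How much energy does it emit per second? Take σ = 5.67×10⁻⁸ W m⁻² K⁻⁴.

P ≈ 15.4 W

A = 4πr² = 4π × (0.0110)² = 1.52×10^-3 m².
388 °C = 661 K.
P = εσAT⁴ = 0.938 × 5.67×10⁻⁸ × 1.52×10^-3 × (661)⁴ = 0.938 × 5.67×10⁻⁸ × 1.52×10^-3 × 1.91×10^11.
P = 15.4 W.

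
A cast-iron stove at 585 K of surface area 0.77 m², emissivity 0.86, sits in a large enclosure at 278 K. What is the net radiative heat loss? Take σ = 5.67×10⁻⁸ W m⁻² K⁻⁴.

Q = εσA(T⁴ − T_s⁴). T⁴ − T_s⁴ = (585)⁴ − (278)⁴ = 1.17×10^11 − 5.97×10^9 = 1.11×10^11 K⁴.
Q = 0.86 × 5.67×10⁻⁸ × 0.770 × 1.11×10^11 = 4170 W.

Q ≈ 4170 W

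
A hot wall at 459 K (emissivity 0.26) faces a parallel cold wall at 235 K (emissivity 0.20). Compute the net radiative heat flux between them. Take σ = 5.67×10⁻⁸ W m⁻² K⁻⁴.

q ≈ 299 W/m²

For two large parallel gray plates, q = σ(T₁⁴ − T₂⁴) / (1/ε₁ + 1/ε₂ − 1).
1/ε₁ + 1/ε₂ − 1 = 1/0.26 + 1/0.20 − 1 = 7.846.
T₁⁴ − T₂⁴ = 4.44×10^10 − 3.05×10^9 = 4.13×10^10 K⁴.
q = 5.67×10⁻⁸ × 4.13×10^10 / 7.846 = 299 W/m².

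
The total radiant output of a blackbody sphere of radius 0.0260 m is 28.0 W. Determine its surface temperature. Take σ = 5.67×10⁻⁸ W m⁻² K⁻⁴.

A = 4πr² = 4π × (0.0260)² = 8.49×10^-3 m².
From P = σAT⁴, T = (P / σA)^(1/4) = (28.0 / (5.67×10⁻⁸ × 8.49×10^-3))^(1/4).
T = (5.81×10^10)^(1/4) = 491 K.

T ≈ 491 K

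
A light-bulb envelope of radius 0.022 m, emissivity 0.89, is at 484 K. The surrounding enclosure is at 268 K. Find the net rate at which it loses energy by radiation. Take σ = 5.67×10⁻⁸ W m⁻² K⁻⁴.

A = 4πr² = 4π × (0.022)² = 6.08×10^-3 m².
Q = εσA(T⁴ − T_s⁴). T⁴ − T_s⁴ = (484)⁴ − (268)⁴ = 5.49×10^10 − 5.16×10^9 = 4.97×10^10 K⁴.
Q = 0.89 × 5.67×10⁻⁸ × 6.08×10^-3 × 4.97×10^10 = 15.3 W.

Q ≈ 15.3 W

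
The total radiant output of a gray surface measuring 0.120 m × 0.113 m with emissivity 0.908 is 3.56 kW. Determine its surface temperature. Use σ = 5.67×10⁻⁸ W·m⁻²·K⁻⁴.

A = 0.120 × 0.113 = 0.0136 m².
From P = εσAT⁴, T = (P / εσA)^(1/4) = (3560 / (0.908 × 5.67×10⁻⁸ × 0.0136))^(1/4).
T = (5.10×10^12)^(1/4) = 1500 K.

T ≈ 1500 K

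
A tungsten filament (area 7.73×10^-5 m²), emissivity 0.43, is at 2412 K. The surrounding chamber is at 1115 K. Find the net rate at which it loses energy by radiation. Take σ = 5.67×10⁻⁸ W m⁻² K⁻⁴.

Q = εσA(T⁴ − T_s⁴). T⁴ − T_s⁴ = (2412)⁴ − (1115)⁴ = 3.38×10^13 − 1.55×10^12 = 3.23×10^13 K⁴.
Q = 0.43 × 5.67×10⁻⁸ × 7.73×10^-5 × 3.23×10^13 = 60.9 W.

Q ≈ 60.9 W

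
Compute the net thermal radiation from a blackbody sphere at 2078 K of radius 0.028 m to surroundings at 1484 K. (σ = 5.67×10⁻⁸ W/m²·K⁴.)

A = 4πr² = 4π × (0.028)² = 9.85×10^-3 m².
Q = σA(T⁴ − T_s⁴). T⁴ − T_s⁴ = (2078)⁴ − (1484)⁴ = 1.86×10^13 − 4.85×10^12 = 1.38×10^13 K⁴.
Q = 5.67×10⁻⁸ × 9.85×10^-3 × 1.38×10^13 = 7710 W.

Q ≈ 7710 W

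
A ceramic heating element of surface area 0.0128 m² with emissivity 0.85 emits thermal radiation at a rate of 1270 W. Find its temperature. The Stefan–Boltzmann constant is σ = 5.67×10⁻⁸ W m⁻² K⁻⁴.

T ≈ 1200 K

From P = εσAT⁴, T = (P / εσA)^(1/4) = (1270 / (0.85 × 5.67×10⁻⁸ × 0.0128))^(1/4).
T = (2.06×10^12)^(1/4) = 1200 K.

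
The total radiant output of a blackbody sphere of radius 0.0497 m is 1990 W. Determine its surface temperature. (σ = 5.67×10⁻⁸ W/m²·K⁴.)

A = 4πr² = 4π × (0.0497)² = 0.0310 m².
From P = σAT⁴, T = (P / σA)^(1/4) = (1990 / (5.67×10⁻⁸ × 0.0310))^(1/4).
T = (1.13×10^12)^(1/4) = 1030 K.

T ≈ 1030 K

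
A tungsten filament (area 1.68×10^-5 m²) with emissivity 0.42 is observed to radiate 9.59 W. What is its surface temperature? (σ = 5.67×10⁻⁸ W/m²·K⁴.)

From P = εσAT⁴, T = (P / εσA)^(1/4) = (9.59 / (0.42 × 5.67×10⁻⁸ × 1.68×10^-5))^(1/4).
T = (2.40×10^13)^(1/4) = 2210 K.

T ≈ 2210 K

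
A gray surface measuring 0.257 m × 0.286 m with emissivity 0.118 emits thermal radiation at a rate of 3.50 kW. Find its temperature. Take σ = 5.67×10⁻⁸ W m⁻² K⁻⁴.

A = 0.257 × 0.286 = 0.0735 m².
From P = εσAT⁴, T = (P / εσA)^(1/4) = (3500 / (0.118 × 5.67×10⁻⁸ × 0.0735))^(1/4).
T = (7.12×10^12)^(1/4) = 1630 K.

T ≈ 1630 K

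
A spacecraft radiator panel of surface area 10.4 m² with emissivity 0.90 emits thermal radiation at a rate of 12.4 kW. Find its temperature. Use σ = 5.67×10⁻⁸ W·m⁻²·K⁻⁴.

T ≈ 391 K

From P = εσAT⁴, T = (P / εσA)^(1/4) = (12400 / (0.90 × 5.67×10⁻⁸ × 10.4))^(1/4).
T = (2.34×10^10)^(1/4) = 391 K.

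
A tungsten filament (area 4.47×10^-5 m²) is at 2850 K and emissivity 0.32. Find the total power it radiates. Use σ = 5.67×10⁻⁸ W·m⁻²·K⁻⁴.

P ≈ 53.5 W

P = εσAT⁴ = 0.32 × 5.67×10⁻⁸ × 4.47×10^-5 × (2850)⁴ = 0.32 × 5.67×10⁻⁸ × 4.47×10^-5 × 6.60×10^13.
P = 53.5 W.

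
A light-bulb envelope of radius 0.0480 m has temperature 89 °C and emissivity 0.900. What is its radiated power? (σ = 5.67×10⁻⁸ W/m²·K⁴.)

A = 4πr² = 4π × (0.0480)² = 0.0290 m².
89 °C = 362 K.
P = εσAT⁴ = 0.900 × 5.67×10⁻⁸ × 0.0290 × (362)⁴ = 0.900 × 5.67×10⁻⁸ × 0.0290 × 1.72×10^10.
P = 25.4 W.

P ≈ 25.4 W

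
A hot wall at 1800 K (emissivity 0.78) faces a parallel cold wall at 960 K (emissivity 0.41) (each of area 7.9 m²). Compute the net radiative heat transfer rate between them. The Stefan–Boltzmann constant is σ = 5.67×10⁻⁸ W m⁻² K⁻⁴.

Q ≈ 1.59×10^6 W

For two large parallel gray plates, q = σ(T₁⁴ − T₂⁴) / (1/ε₁ + 1/ε₂ − 1).
1/ε₁ + 1/ε₂ − 1 = 1/0.78 + 1/0.41 − 1 = 2.721.
T₁⁴ − T₂⁴ = 1.05×10^13 − 8.49×10^11 = 9.65×10^12 K⁴.
q = 5.67×10⁻⁸ × 9.65×10^12 / 2.721 = 2.01×10^5 W/m².
Q = q·A = 2.01×10^5 × 7.9 = 1.59×10^6 W.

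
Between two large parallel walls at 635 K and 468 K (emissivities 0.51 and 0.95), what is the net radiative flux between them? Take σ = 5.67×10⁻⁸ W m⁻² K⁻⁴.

q ≈ 3230 W/m²

For two large parallel gray plates, q = σ(T₁⁴ − T₂⁴) / (1/ε₁ + 1/ε₂ − 1).
1/ε₁ + 1/ε₂ − 1 = 1/0.51 + 1/0.95 − 1 = 2.013.
T₁⁴ − T₂⁴ = 1.63×10^11 − 4.80×10^10 = 1.15×10^11 K⁴.
q = 5.67×10⁻⁸ × 1.15×10^11 / 2.013 = 3230 W/m².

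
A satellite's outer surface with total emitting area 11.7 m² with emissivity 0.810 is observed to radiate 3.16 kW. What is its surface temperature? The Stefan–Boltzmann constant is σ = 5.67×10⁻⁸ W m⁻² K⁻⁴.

From P = εσAT⁴, T = (P / εσA)^(1/4) = (3160 / (0.810 × 5.67×10⁻⁸ × 11.7))^(1/4).
T = (5.88×10^9)^(1/4) = 277 K.

T ≈ 277 K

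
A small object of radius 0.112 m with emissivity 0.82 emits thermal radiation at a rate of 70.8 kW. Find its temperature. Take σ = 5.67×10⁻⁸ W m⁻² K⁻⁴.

T ≈ 1760 K

A = 4πr² = 4π × (0.112)² = 0.158 m².
From P = εσAT⁴, T = (P / εσA)^(1/4) = (70800 / (0.82 × 5.67×10⁻⁸ × 0.158))^(1/4).
T = (9.66×10^12)^(1/4) = 1760 K.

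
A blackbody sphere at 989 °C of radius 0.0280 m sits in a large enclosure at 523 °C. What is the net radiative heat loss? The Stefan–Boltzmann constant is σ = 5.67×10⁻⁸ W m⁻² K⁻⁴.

A = 4πr² = 4π × (0.0280)² = 9.85×10^-3 m².
Convert: 989 °C = 1262 K; 523 °C = 796 K.
Q = σA(T⁴ − T_s⁴). T⁴ − T_s⁴ = (1262)⁴ − (796)⁴ = 2.54×10^12 − 4.01×10^11 = 2.14×10^12 K⁴.
Q = 5.67×10⁻⁸ × 9.85×10^-3 × 2.14×10^12 = 1190 W.

Q ≈ 1190 W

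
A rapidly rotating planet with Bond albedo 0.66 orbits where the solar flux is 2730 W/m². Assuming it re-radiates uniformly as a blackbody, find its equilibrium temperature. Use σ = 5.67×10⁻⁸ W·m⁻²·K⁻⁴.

Power absorbed = (1−a)S·πR²; power emitted = 4πR²σT⁴. Equating and cancelling πR²:
T = ((1−a)S / 4σ)^(1/4) = (928 / (4 × 5.67×10⁻⁸))^(1/4) = (4.09×10^9)^(1/4).
T = 253 K.

T ≈ 253 K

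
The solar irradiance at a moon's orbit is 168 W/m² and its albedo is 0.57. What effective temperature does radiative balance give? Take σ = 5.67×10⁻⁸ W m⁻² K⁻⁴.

T ≈ 134 K

Power absorbed = (1−a)S·πR²; power emitted = 4πR²σT⁴. Equating and cancelling πR²:
T = ((1−a)S / 4σ)^(1/4) = (72.2 / (4 × 5.67×10⁻⁸))^(1/4) = (3.19×10^8)^(1/4).
T = 134 K.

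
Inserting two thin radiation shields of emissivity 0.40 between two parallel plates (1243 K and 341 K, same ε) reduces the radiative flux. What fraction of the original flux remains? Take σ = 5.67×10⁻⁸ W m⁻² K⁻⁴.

With N identical shields there are N+1 = 3 gaps in series, each with the same radiative resistance, so the flux falls to 1/(N+1) of its unshielded value.

ratio ≈ 0.333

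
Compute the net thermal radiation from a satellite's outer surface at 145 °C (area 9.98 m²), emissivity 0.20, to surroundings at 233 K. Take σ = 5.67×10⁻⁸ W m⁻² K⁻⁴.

Q ≈ 3120 W

Convert: 145 °C = 418 K.
Q = εσA(T⁴ − T_s⁴). T⁴ − T_s⁴ = (418)⁴ − (233)⁴ = 3.05×10^10 − 2.95×10^9 = 2.76×10^10 K⁴.
Q = 0.20 × 5.67×10⁻⁸ × 9.98 × 2.76×10^10 = 3120 W.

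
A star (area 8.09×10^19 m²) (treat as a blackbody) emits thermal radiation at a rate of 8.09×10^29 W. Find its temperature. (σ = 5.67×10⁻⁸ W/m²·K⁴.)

From P = σAT⁴, T = (P / σA)^(1/4) = (8.09×10^29 / (5.67×10⁻⁸ × 8.09×10^19))^(1/4).
T = (1.76×10^17)^(1/4) = 20500 K.

T ≈ 20500 K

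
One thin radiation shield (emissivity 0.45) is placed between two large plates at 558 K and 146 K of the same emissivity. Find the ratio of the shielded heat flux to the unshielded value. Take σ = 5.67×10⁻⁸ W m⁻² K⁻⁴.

ratio ≈ 0.500

With N identical shields there are N+1 = 2 gaps in series, each with the same radiative resistance, so the flux falls to 1/(N+1) of its unshielded value.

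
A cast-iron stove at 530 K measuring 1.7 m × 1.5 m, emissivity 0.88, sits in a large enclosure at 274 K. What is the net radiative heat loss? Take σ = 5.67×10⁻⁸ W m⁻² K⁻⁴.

Q ≈ 9320 W

A = 1.7 × 1.5 = 2.55 m².
Q = εσA(T⁴ − T_s⁴). T⁴ − T_s⁴ = (530)⁴ − (274)⁴ = 7.89×10^10 − 5.64×10^9 = 7.33×10^10 K⁴.
Q = 0.88 × 5.67×10⁻⁸ × 2.55 × 7.33×10^10 = 9320 W.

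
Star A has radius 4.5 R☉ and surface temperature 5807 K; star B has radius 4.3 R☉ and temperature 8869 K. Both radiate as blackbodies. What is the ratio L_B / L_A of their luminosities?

L_B/L_A ≈ 4.97

L = 4πR²σT⁴ ∝ R²T⁴, so L_B/L_A = (4.3/4.5)² × (8869/5807)⁴ = 0.913 × 5.44 = 4.97.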